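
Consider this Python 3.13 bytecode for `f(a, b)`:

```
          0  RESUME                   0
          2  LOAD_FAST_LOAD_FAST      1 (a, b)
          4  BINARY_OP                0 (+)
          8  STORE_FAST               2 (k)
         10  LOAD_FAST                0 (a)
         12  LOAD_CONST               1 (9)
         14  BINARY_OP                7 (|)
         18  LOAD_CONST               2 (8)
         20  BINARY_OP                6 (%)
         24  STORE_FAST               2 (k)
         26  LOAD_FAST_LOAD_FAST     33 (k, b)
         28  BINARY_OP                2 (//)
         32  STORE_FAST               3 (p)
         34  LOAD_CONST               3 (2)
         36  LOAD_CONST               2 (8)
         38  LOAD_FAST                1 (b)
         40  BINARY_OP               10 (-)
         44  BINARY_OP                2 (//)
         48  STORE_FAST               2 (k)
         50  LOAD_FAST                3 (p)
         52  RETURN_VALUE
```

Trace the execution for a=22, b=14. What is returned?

LOAD_FAST_LOAD_FAST a,b → push 22,14. Stack: [22, 14]
BINARY_OP + → 22 + 14 = 36. Stack: [36]
STORE_FAST k → k=36. Stack: []
LOAD_FAST a → push 22. Stack: [22]
LOAD_CONST → push 9. Stack: [22, 9]
BINARY_OP | → 22 | 9 = 31. Stack: [31]
LOAD_CONST → push 8. Stack: [31, 8]
BINARY_OP % → 31 % 8 = 7. Stack: [7]
STORE_FAST k → k=7. Stack: []
LOAD_FAST_LOAD_FAST k,b → push 7,14. Stack: [7, 14]
BINARY_OP // → 7 // 14 = 0. Stack: [0]
STORE_FAST p → p=0. Stack: []
LOAD_CONST → push 2. Stack: [2]
LOAD_CONST → push 8. Stack: [2, 8]
LOAD_FAST b → push 14. Stack: [2, 8, 14]
BINARY_OP - → 8 - 14 = -6. Stack: [2, -6]
BINARY_OP // → 2 // -6 = -1. Stack: [-1]
STORE_FAST k → k=-1. Stack: []
LOAD_FAST p → push 0. Stack: [0]
RETURN_VALUE → return 0.

0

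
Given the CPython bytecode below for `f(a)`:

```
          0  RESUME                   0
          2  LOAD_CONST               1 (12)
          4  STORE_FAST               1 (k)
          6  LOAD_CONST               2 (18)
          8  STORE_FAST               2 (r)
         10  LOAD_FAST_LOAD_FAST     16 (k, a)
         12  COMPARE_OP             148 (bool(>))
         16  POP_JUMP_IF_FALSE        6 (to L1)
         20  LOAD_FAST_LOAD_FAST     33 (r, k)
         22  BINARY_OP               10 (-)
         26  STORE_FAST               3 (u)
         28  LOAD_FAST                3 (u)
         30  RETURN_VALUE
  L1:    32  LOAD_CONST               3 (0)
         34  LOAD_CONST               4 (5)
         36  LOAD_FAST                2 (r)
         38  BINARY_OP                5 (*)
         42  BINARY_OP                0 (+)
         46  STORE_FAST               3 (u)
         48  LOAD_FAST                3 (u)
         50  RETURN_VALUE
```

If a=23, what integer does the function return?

LOAD_CONST → push 12. Stack: [12]
STORE_FAST k → k=12. Stack: []
LOAD_CONST → push 18. Stack: [18]
STORE_FAST r → r=18. Stack: []
LOAD_FAST_LOAD_FAST k,a → push 12,23. Stack: [12, 23]
COMPARE_OP bool(>) → 12 vs 23 = False. Stack: [False]
POP_JUMP_IF_FALSE → pop False; jump. Stack: []
LOAD_CONST → push 0. Stack: [0]
LOAD_CONST → push 5. Stack: [0, 5]
LOAD_FAST r → push 18. Stack: [0, 5, 18]
BINARY_OP * → 5 * 18 = 90. Stack: [0, 90]
BINARY_OP + → 0 + 90 = 90. Stack: [90]
STORE_FAST u → u=90. Stack: []
LOAD_FAST u → push 90. Stack: [90]
RETURN_VALUE → return 90.

90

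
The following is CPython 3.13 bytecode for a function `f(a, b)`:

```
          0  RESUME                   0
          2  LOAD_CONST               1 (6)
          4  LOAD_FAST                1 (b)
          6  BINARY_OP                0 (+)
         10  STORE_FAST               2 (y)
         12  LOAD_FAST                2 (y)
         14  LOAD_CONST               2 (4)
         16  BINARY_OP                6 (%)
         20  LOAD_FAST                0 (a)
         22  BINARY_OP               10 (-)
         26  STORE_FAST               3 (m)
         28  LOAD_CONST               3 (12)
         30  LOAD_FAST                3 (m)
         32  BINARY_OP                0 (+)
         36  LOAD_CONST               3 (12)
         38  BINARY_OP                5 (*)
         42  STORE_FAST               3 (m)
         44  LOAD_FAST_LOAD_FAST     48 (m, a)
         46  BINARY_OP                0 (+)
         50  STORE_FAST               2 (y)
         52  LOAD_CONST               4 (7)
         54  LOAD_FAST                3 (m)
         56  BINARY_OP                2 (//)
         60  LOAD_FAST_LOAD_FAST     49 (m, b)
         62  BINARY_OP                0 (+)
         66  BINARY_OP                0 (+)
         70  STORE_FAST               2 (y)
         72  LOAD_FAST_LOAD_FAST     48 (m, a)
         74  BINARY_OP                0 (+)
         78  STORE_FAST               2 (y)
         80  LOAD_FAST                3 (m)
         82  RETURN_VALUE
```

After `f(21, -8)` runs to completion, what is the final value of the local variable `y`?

-63

LOAD_CONST → push 6. Stack: [6]
LOAD_FAST b → push -8. Stack: [6, -8]
BINARY_OP + → 6 + -8 = -2. Stack: [-2]
STORE_FAST y → y=-2. Stack: []
LOAD_FAST y → push -2. Stack: [-2]
LOAD_CONST → push 4. Stack: [-2, 4]
BINARY_OP % → -2 % 4 = 2. Stack: [2]
LOAD_FAST a → push 21. Stack: [2, 21]
BINARY_OP - → 2 - 21 = -19. Stack: [-19]
STORE_FAST m → m=-19. Stack: []
LOAD_CONST → push 12. Stack: [12]
LOAD_FAST m → push -19. Stack: [12, -19]
BINARY_OP + → 12 + -19 = -7. Stack: [-7]
LOAD_CONST → push 12. Stack: [-7, 12]
BINARY_OP * → -7 * 12 = -84. Stack: [-84]
STORE_FAST m → m=-84. Stack: []
LOAD_FAST_LOAD_FAST m,a → push -84,21. Stack: [-84, 21]
BINARY_OP + → -84 + 21 = -63. Stack: [-63]
STORE_FAST y → y=-63. Stack: []
LOAD_CONST → push 7. Stack: [7]
LOAD_FAST m → push -84. Stack: [7, -84]
BINARY_OP // → 7 // -84 = -1. Stack: [-1]
LOAD_FAST_LOAD_FAST m,b → push -84,-8. Stack: [-1, -84, -8]
BINARY_OP + → -84 + -8 = -92. Stack: [-1, -92]
BINARY_OP + → -1 + -92 = -93. Stack: [-93]
STORE_FAST y → y=-93. Stack: []
LOAD_FAST_LOAD_FAST m,a → push -84,21. Stack: [-84, 21]
BINARY_OP + → -84 + 21 = -63. Stack: [-63]
STORE_FAST y → y=-63. Stack: []
LOAD_FAST m → push -84. Stack: [-84]
RETURN_VALUE → return -84.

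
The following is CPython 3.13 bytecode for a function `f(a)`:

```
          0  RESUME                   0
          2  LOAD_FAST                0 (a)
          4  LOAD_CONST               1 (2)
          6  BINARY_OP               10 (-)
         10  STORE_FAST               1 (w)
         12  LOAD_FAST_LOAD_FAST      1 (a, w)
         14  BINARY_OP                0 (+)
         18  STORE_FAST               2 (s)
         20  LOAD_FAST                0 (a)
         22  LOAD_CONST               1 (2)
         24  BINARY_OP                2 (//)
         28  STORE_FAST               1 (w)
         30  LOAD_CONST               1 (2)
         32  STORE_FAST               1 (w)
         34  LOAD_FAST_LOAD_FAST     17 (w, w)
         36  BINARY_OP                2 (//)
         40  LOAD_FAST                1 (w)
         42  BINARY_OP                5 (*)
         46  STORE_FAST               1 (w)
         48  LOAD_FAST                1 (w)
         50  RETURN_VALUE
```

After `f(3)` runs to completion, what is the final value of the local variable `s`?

LOAD_FAST a → push 3. Stack: [3]
LOAD_CONST → push 2. Stack: [3, 2]
BINARY_OP - → 3 - 2 = 1. Stack: [1]
STORE_FAST w → w=1. Stack: []
LOAD_FAST_LOAD_FAST a,w → push 3,1. Stack: [3, 1]
BINARY_OP + → 3 + 1 = 4. Stack: [4]
STORE_FAST s → s=4. Stack: []
LOAD_FAST a → push 3. Stack: [3]
LOAD_CONST → push 2. Stack: [3, 2]
BINARY_OP // → 3 // 2 = 1. Stack: [1]
STORE_FAST w → w=1. Stack: []
LOAD_CONST → push 2. Stack: [2]
STORE_FAST w → w=2. Stack: []
LOAD_FAST_LOAD_FAST w,w → push 2,2. Stack: [2, 2]
BINARY_OP // → 2 // 2 = 1. Stack: [1]
LOAD_FAST w → push 2. Stack: [1, 2]
BINARY_OP * → 1 * 2 = 2. Stack: [2]
STORE_FAST w → w=2. Stack: []
LOAD_FAST w → push 2. Stack: [2]
RETURN_VALUE → return 2.

4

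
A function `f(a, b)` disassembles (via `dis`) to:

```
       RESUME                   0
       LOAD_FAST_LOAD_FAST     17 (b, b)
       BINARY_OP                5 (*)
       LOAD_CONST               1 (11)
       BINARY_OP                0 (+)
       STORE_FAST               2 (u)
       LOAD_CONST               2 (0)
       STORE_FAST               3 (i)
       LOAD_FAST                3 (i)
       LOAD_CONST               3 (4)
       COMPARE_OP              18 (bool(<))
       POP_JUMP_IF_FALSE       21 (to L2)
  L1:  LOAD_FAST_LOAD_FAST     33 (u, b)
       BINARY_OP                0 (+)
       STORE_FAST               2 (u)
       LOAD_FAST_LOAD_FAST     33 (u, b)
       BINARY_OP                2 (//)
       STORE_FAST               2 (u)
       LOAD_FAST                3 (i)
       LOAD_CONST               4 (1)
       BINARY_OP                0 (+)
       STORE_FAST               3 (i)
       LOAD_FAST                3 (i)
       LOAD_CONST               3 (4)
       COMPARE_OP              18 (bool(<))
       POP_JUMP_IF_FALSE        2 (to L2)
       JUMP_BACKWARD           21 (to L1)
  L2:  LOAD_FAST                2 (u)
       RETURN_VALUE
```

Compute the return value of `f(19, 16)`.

LOAD_FAST_LOAD_FAST b,b → push 16,16
BINARY_OP * → 16 * 16 = 256
LOAD_CONST → push 11
BINARY_OP + → 256 + 11 = 267
STORE_FAST u → u=267
LOAD_CONST → push 0
STORE_FAST i → i=0
LOAD_FAST i → push 0
LOAD_CONST → push 4
COMPARE_OP bool(<) → 0 vs 4 = True
POP_JUMP_IF_FALSE → pop True; no jump
LOAD_FAST_LOAD_FAST u,b → push 267,16
BINARY_OP + → 267 + 16 = 283
STORE_FAST u → u=283
LOAD_FAST_LOAD_FAST u,b → push 283,16
BINARY_OP // → 283 // 16 = 17
STORE_FAST u → u=17
LOAD_FAST i → push 0
LOAD_CONST → push 1
BINARY_OP + → 0 + 1 = 1
STORE_FAST i → i=1
LOAD_FAST i → push 1
LOAD_CONST → push 4
COMPARE_OP bool(<) → 1 vs 4 = True
POP_JUMP_IF_FALSE → pop True; no jump
LOAD_FAST_LOAD_FAST u,b → push 17,16
BINARY_OP + → 17 + 16 = 33
STORE_FAST u → u=33
LOAD_FAST_LOAD_FAST u,b → push 33,16
BINARY_OP // → 33 // 16 = 2
STORE_FAST u → u=2
LOAD_FAST i → push 1
LOAD_CONST → push 1
BINARY_OP + → 1 + 1 = 2
STORE_FAST i → i=2
LOAD_FAST i → push 2
LOAD_CONST → push 4
COMPARE_OP bool(<) → 2 vs 4 = True
POP_JUMP_IF_FALSE → pop True; no jump
LOAD_FAST_LOAD_FAST u,b → push 2,16
BINARY_OP + → 2 + 16 = 18
STORE_FAST u → u=18
LOAD_FAST_LOAD_FAST u,b → push 18,16
BINARY_OP // → 18 // 16 = 1
STORE_FAST u → u=1
LOAD_FAST i → push 2
LOAD_CONST → push 1
BINARY_OP + → 2 + 1 = 3
STORE_FAST i → i=3
LOAD_FAST i → push 3
LOAD_CONST → push 4
COMPARE_OP bool(<) → 3 vs 4 = True
POP_JUMP_IF_FALSE → pop True; no jump
LOAD_FAST_LOAD_FAST u,b → push 1,16
BINARY_OP + → 1 + 16 = 17
STORE_FAST u → u=17
LOAD_FAST_LOAD_FAST u,b → push 17,16
BINARY_OP // → 17 // 16 = 1
STORE_FAST u → u=1
LOAD_FAST i → push 3
LOAD_CONST → push 1
BINARY_OP + → 3 + 1 = 4
STORE_FAST i → i=4
LOAD_FAST i → push 4
LOAD_CONST → push 4
COMPARE_OP bool(<) → 4 vs 4 = False
POP_JUMP_IF_FALSE → pop False; jump
LOAD_FAST u → push 1
RETURN_VALUE → return 1.

1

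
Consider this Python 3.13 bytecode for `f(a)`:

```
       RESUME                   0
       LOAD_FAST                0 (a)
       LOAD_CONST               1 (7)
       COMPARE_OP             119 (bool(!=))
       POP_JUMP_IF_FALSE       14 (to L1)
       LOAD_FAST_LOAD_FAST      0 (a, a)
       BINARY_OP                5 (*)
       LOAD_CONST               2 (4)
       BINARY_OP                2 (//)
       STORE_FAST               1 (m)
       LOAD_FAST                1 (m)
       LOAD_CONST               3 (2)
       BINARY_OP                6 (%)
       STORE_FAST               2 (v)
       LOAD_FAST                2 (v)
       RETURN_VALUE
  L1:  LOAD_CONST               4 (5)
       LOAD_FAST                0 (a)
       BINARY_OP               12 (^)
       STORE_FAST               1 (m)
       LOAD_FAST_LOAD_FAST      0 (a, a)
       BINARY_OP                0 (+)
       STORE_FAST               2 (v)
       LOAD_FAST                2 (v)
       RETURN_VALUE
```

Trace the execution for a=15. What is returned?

0

LOAD_FAST a → push 15. Stack: [15]
LOAD_CONST → push 7. Stack: [15, 7]
COMPARE_OP bool(!=) → 15 vs 7 = True. Stack: [True]
POP_JUMP_IF_FALSE → pop True; no jump. Stack: []
LOAD_FAST_LOAD_FAST a,a → push 15,15. Stack: [15, 15]
BINARY_OP * → 15 * 15 = 225. Stack: [225]
LOAD_CONST → push 4. Stack: [225, 4]
BINARY_OP // → 225 // 4 = 56. Stack: [56]
STORE_FAST m → m=56. Stack: []
LOAD_FAST m → push 56. Stack: [56]
LOAD_CONST → push 2. Stack: [56, 2]
BINARY_OP % → 56 % 2 = 0. Stack: [0]
STORE_FAST v → v=0. Stack: []
LOAD_FAST v → push 0. Stack: [0]
RETURN_VALUE → return 0.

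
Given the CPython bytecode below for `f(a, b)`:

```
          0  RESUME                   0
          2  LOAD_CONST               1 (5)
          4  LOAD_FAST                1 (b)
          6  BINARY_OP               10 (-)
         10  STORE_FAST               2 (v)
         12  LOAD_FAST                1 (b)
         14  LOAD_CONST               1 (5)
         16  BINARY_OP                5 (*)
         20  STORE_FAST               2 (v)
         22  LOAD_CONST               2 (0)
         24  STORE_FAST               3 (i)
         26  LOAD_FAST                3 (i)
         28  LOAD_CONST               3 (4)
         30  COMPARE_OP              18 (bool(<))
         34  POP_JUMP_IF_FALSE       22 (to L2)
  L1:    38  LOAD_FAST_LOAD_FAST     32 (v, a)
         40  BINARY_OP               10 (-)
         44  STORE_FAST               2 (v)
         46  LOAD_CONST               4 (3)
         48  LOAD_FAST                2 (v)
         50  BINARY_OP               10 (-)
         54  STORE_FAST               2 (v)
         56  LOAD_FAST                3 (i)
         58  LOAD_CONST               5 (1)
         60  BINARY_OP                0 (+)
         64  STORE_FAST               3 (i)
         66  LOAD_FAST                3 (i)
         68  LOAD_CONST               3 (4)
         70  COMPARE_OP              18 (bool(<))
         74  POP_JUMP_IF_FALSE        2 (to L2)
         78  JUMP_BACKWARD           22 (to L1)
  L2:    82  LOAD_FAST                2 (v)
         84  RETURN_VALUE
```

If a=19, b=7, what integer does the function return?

LOAD_CONST → push 5
LOAD_FAST b → push 7
BINARY_OP - → 5 - 7 = -2
STORE_FAST v → v=-2
LOAD_FAST b → push 7
LOAD_CONST → push 5
BINARY_OP * → 7 * 5 = 35
STORE_FAST v → v=35
LOAD_CONST → push 0
STORE_FAST i → i=0
LOAD_FAST i → push 0
LOAD_CONST → push 4
COMPARE_OP bool(<) → 0 vs 4 = True
POP_JUMP_IF_FALSE → pop True; no jump
LOAD_FAST_LOAD_FAST v,a → push 35,19
BINARY_OP - → 35 - 19 = 16
STORE_FAST v → v=16
LOAD_CONST → push 3
LOAD_FAST v → push 16
BINARY_OP - → 3 - 16 = -13
STORE_FAST v → v=-13
LOAD_FAST i → push 0
LOAD_CONST → push 1
BINARY_OP + → 0 + 1 = 1
STORE_FAST i → i=1
LOAD_FAST i → push 1
LOAD_CONST → push 4
COMPARE_OP bool(<) → 1 vs 4 = True
POP_JUMP_IF_FALSE → pop True; no jump
LOAD_FAST_LOAD_FAST v,a → push -13,19
BINARY_OP - → -13 - 19 = -32
STORE_FAST v → v=-32
LOAD_CONST → push 3
LOAD_FAST v → push -32
BINARY_OP - → 3 - -32 = 35
STORE_FAST v → v=35
LOAD_FAST i → push 1
LOAD_CONST → push 1
BINARY_OP + → 1 + 1 = 2
STORE_FAST i → i=2
LOAD_FAST i → push 2
LOAD_CONST → push 4
COMPARE_OP bool(<) → 2 vs 4 = True
POP_JUMP_IF_FALSE → pop True; no jump
LOAD_FAST_LOAD_FAST v,a → push 35,19
BINARY_OP - → 35 - 19 = 16
STORE_FAST v → v=16
LOAD_CONST → push 3
LOAD_FAST v → push 16
BINARY_OP - → 3 - 16 = -13
STORE_FAST v → v=-13
LOAD_FAST i → push 2
LOAD_CONST → push 1
BINARY_OP + → 2 + 1 = 3
STORE_FAST i → i=3
LOAD_FAST i → push 3
LOAD_CONST → push 4
COMPARE_OP bool(<) → 3 vs 4 = True
POP_JUMP_IF_FALSE → pop True; no jump
LOAD_FAST_LOAD_FAST v,a → push -13,19
BINARY_OP - → -13 - 19 = -32
STORE_FAST v → v=-32
LOAD_CONST → push 3
LOAD_FAST v → push -32
BINARY_OP - → 3 - -32 = 35
STORE_FAST v → v=35
LOAD_FAST i → push 3
LOAD_CONST → push 1
BINARY_OP + → 3 + 1 = 4
STORE_FAST i → i=4
LOAD_FAST i → push 4
LOAD_CONST → push 4
COMPARE_OP bool(<) → 4 vs 4 = False
POP_JUMP_IF_FALSE → pop False; jump
LOAD_FAST v → push 35
RETURN_VALUE → return 35.

35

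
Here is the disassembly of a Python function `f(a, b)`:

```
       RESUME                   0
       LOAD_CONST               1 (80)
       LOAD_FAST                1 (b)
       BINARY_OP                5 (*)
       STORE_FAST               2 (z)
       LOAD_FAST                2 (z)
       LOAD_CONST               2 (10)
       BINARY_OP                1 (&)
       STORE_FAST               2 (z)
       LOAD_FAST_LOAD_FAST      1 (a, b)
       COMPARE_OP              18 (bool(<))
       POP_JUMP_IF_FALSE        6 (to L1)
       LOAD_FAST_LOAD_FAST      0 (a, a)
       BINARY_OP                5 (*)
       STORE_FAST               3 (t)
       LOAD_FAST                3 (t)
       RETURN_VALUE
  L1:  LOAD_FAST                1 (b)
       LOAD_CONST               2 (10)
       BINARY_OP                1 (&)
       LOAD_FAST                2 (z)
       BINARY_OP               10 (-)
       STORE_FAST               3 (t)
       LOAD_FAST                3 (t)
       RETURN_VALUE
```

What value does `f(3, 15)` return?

LOAD_CONST → push 80. Stack: [80]
LOAD_FAST b → push 15. Stack: [80, 15]
BINARY_OP * → 80 * 15 = 1200. Stack: [1200]
STORE_FAST z → z=1200. Stack: []
LOAD_FAST z → push 1200. Stack: [1200]
LOAD_CONST → push 10. Stack: [1200, 10]
BINARY_OP & → 1200 & 10 = 0. Stack: [0]
STORE_FAST z → z=0. Stack: []
LOAD_FAST_LOAD_FAST a,b → push 3,15. Stack: [3, 15]
COMPARE_OP bool(<) → 3 vs 15 = True. Stack: [True]
POP_JUMP_IF_FALSE → pop True; no jump. Stack: []
LOAD_FAST_LOAD_FAST a,a → push 3,3. Stack: [3, 3]
BINARY_OP * → 3 * 3 = 9. Stack: [9]
STORE_FAST t → t=9. Stack: []
LOAD_FAST t → push 9. Stack: [9]
RETURN_VALUE → return 9.

9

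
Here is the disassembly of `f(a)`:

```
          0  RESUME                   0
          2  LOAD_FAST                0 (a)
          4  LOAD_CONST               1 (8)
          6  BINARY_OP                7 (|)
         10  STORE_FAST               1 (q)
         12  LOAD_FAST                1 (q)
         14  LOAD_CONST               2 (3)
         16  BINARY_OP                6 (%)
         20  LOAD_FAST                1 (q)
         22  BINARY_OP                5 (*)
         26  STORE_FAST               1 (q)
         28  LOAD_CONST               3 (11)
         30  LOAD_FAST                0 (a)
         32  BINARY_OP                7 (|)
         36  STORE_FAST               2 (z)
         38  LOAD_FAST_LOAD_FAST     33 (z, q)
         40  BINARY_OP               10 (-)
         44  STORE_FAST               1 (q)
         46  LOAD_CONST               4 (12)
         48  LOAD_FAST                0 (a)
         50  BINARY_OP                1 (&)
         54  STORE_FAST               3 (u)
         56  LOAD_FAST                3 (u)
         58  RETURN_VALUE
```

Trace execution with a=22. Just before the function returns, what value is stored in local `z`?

31

LOAD_FAST a → push 22. Stack: [22]
LOAD_CONST → push 8. Stack: [22, 8]
BINARY_OP | → 22 | 8 = 30. Stack: [30]
STORE_FAST q → q=30. Stack: []
LOAD_FAST q → push 30. Stack: [30]
LOAD_CONST → push 3. Stack: [30, 3]
BINARY_OP % → 30 % 3 = 0. Stack: [0]
LOAD_FAST q → push 30. Stack: [0, 30]
BINARY_OP * → 0 * 30 = 0. Stack: [0]
STORE_FAST q → q=0. Stack: []
LOAD_CONST → push 11. Stack: [11]
LOAD_FAST a → push 22. Stack: [11, 22]
BINARY_OP | → 11 | 22 = 31. Stack: [31]
STORE_FAST z → z=31. Stack: []
LOAD_FAST_LOAD_FAST z,q → push 31,0. Stack: [31, 0]
BINARY_OP - → 31 - 0 = 31. Stack: [31]
STORE_FAST q → q=31. Stack: []
LOAD_CONST → push 12. Stack: [12]
LOAD_FAST a → push 22. Stack: [12, 22]
BINARY_OP & → 12 & 22 = 4. Stack: [4]
STORE_FAST u → u=4. Stack: []
LOAD_FAST u → push 4. Stack: [4]
RETURN_VALUE → return 4.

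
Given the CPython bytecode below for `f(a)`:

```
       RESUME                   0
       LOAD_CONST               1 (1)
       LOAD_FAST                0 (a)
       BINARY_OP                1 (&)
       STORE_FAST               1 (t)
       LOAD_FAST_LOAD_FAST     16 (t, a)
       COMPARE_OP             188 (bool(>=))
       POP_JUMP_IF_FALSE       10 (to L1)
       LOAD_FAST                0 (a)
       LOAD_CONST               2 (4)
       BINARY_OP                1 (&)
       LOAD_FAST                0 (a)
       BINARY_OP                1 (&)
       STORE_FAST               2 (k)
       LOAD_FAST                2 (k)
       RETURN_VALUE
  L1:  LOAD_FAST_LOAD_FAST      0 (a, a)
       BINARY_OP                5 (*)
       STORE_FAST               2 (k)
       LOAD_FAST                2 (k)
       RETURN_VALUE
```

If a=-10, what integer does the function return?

LOAD_CONST → push 1. Stack: [1]
LOAD_FAST a → push -10. Stack: [1, -10]
BINARY_OP & → 1 & -10 = 0. Stack: [0]
STORE_FAST t → t=0. Stack: []
LOAD_FAST_LOAD_FAST t,a → push 0,-10. Stack: [0, -10]
COMPARE_OP bool(>=) → 0 vs -10 = True. Stack: [True]
POP_JUMP_IF_FALSE → pop True; no jump. Stack: []
LOAD_FAST a → push -10. Stack: [-10]
LOAD_CONST → push 4. Stack: [-10, 4]
BINARY_OP & → -10 & 4 = 4. Stack: [4]
LOAD_FAST a → push -10. Stack: [4, -10]
BINARY_OP & → 4 & -10 = 4. Stack: [4]
STORE_FAST k → k=4. Stack: []
LOAD_FAST k → push 4. Stack: [4]
RETURN_VALUE → return 4.

4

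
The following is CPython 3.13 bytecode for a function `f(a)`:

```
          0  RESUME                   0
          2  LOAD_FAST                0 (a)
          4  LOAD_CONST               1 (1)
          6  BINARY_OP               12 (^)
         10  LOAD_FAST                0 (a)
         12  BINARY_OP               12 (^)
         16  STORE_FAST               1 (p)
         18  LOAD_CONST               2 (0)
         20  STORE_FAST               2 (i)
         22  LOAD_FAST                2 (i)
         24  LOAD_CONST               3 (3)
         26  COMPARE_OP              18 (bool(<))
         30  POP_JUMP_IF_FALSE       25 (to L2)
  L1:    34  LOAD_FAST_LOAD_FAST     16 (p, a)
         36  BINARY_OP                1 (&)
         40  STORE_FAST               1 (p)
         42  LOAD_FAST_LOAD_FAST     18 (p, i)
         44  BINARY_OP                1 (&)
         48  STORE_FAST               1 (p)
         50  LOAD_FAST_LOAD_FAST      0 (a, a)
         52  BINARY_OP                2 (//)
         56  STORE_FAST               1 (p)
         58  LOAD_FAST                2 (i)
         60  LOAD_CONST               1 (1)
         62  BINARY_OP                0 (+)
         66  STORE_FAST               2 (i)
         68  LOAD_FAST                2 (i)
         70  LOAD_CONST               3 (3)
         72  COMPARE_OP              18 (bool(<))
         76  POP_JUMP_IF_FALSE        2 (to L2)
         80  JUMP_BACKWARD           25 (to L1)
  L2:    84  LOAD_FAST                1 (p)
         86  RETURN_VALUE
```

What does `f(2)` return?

LOAD_FAST a → push 2. Stack: [2]
LOAD_CONST → push 1. Stack: [2, 1]
BINARY_OP ^ → 2 ^ 1 = 3. Stack: [3]
LOAD_FAST a → push 2. Stack: [3, 2]
BINARY_OP ^ → 3 ^ 2 = 1. Stack: [1]
STORE_FAST p → p=1. Stack: []
LOAD_CONST → push 0. Stack: [0]
STORE_FAST i → i=0. Stack: []
LOAD_FAST i → push 0. Stack: [0]
LOAD_CONST → push 3. Stack: [0, 3]
COMPARE_OP bool(<) → 0 vs 3 = True. Stack: [True]
POP_JUMP_IF_FALSE → pop True; no jump. Stack: []
LOAD_FAST_LOAD_FAST p,a → push 1,2. Stack: [1, 2]
BINARY_OP & → 1 & 2 = 0. Stack: [0]
STORE_FAST p → p=0. Stack: []
LOAD_FAST_LOAD_FAST p,i → push 0,0. Stack: [0, 0]
BINARY_OP & → 0 & 0 = 0. Stack: [0]
STORE_FAST p → p=0. Stack: []
LOAD_FAST_LOAD_FAST a,a → push 2,2. Stack: [2, 2]
BINARY_OP // → 2 // 2 = 1. Stack: [1]
STORE_FAST p → p=1. Stack: []
LOAD_FAST i → push 0. Stack: [0]
LOAD_CONST → push 1. Stack: [0, 1]
BINARY_OP + → 0 + 1 = 1. Stack: [1]
STORE_FAST i → i=1. Stack: []
LOAD_FAST i → push 1. Stack: [1]
LOAD_CONST → push 3. Stack: [1, 3]
COMPARE_OP bool(<) → 1 vs 3 = True. Stack: [True]
POP_JUMP_IF_FALSE → pop True; no jump. Stack: []
LOAD_FAST_LOAD_FAST p,a → push 1,2. Stack: [1, 2]
BINARY_OP & → 1 & 2 = 0. Stack: [0]
STORE_FAST p → p=0. Stack: []
LOAD_FAST_LOAD_FAST p,i → push 0,1. Stack: [0, 1]
BINARY_OP & → 0 & 1 = 0. Stack: [0]
STORE_FAST p → p=0. Stack: []
LOAD_FAST_LOAD_FAST a,a → push 2,2. Stack: [2, 2]
BINARY_OP // → 2 // 2 = 1. Stack: [1]
STORE_FAST p → p=1. Stack: []
LOAD_FAST i → push 1. Stack: [1]
LOAD_CONST → push 1. Stack: [1, 1]
BINARY_OP + → 1 + 1 = 2. Stack: [2]
STORE_FAST i → i=2. Stack: []
LOAD_FAST i → push 2. Stack: [2]
LOAD_CONST → push 3. Stack: [2, 3]
COMPARE_OP bool(<) → 2 vs 3 = True. Stack: [True]
POP_JUMP_IF_FALSE → pop True; no jump. Stack: []
LOAD_FAST_LOAD_FAST p,a → push 1,2. Stack: [1, 2]
BINARY_OP & → 1 & 2 = 0. Stack: [0]
STORE_FAST p → p=0. Stack: []
LOAD_FAST_LOAD_FAST p,i → push 0,2. Stack: [0, 2]
BINARY_OP & → 0 & 2 = 0. Stack: [0]
STORE_FAST p → p=0. Stack: []
LOAD_FAST_LOAD_FAST a,a → push 2,2. Stack: [2, 2]
BINARY_OP // → 2 // 2 = 1. Stack: [1]
STORE_FAST p → p=1. Stack: []
LOAD_FAST i → push 2. Stack: [2]
LOAD_CONST → push 1. Stack: [2, 1]
BINARY_OP + → 2 + 1 = 3. Stack: [3]
STORE_FAST i → i=3. Stack: []
LOAD_FAST i → push 3. Stack: [3]
LOAD_CONST → push 3. Stack: [3, 3]
COMPARE_OP bool(<) → 3 vs 3 = False. Stack: [False]
POP_JUMP_IF_FALSE → pop False; jump. Stack: []
LOAD_FAST p → push 1. Stack: [1]
RETURN_VALUE → return 1.

1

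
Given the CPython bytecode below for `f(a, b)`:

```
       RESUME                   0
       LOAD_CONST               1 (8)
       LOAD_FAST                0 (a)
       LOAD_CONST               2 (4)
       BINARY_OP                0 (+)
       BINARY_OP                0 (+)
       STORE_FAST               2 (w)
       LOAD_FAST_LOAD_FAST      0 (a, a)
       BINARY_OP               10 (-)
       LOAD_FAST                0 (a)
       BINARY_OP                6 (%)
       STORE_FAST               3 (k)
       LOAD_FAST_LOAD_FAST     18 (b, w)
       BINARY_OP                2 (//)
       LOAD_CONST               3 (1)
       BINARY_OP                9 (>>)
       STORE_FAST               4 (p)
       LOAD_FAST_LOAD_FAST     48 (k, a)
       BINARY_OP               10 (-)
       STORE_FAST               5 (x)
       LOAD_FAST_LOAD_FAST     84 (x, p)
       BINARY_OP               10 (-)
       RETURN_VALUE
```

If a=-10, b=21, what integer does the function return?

5

LOAD_CONST → push 8. Stack: [8]
LOAD_FAST a → push -10. Stack: [8, -10]
LOAD_CONST → push 4. Stack: [8, -10, 4]
BINARY_OP + → -10 + 4 = -6. Stack: [8, -6]
BINARY_OP + → 8 + -6 = 2. Stack: [2]
STORE_FAST w → w=2. Stack: []
LOAD_FAST_LOAD_FAST a,a → push -10,-10. Stack: [-10, -10]
BINARY_OP - → -10 - -10 = 0. Stack: [0]
LOAD_FAST a → push -10. Stack: [0, -10]
BINARY_OP % → 0 % -10 = 0. Stack: [0]
STORE_FAST k → k=0. Stack: []
LOAD_FAST_LOAD_FAST b,w → push 21,2. Stack: [21, 2]
BINARY_OP // → 21 // 2 = 10. Stack: [10]
LOAD_CONST → push 1. Stack: [10, 1]
BINARY_OP >> → 10 >> 1 = 5. Stack: [5]
STORE_FAST p → p=5. Stack: []
LOAD_FAST_LOAD_FAST k,a → push 0,-10. Stack: [0, -10]
BINARY_OP - → 0 - -10 = 10. Stack: [10]
STORE_FAST x → x=10. Stack: []
LOAD_FAST_LOAD_FAST x,p → push 10,5. Stack: [10, 5]
BINARY_OP - → 10 - 5 = 5. Stack: [5]
RETURN_VALUE → return 5.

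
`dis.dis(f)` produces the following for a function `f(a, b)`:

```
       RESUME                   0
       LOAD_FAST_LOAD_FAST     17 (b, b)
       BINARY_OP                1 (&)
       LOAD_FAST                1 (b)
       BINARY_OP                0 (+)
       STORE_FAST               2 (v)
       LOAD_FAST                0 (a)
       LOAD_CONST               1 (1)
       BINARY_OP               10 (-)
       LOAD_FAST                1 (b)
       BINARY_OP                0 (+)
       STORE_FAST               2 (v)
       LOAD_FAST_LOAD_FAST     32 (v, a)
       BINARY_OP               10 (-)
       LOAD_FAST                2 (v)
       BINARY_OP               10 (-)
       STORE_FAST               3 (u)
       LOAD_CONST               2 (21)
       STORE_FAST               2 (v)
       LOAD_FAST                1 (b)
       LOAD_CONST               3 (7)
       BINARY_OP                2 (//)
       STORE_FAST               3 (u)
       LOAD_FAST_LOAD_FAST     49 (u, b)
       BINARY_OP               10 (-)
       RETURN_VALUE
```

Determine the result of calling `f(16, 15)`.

-13

LOAD_FAST_LOAD_FAST b,b → push 15,15. Stack: [15, 15]
BINARY_OP & → 15 & 15 = 15. Stack: [15]
LOAD_FAST b → push 15. Stack: [15, 15]
BINARY_OP + → 15 + 15 = 30. Stack: [30]
STORE_FAST v → v=30. Stack: []
LOAD_FAST a → push 16. Stack: [16]
LOAD_CONST → push 1. Stack: [16, 1]
BINARY_OP - → 16 - 1 = 15. Stack: [15]
LOAD_FAST b → push 15. Stack: [15, 15]
BINARY_OP + → 15 + 15 = 30. Stack: [30]
STORE_FAST v → v=30. Stack: []
LOAD_FAST_LOAD_FAST v,a → push 30,16. Stack: [30, 16]
BINARY_OP - → 30 - 16 = 14. Stack: [14]
LOAD_FAST v → push 30. Stack: [14, 30]
BINARY_OP - → 14 - 30 = -16. Stack: [-16]
STORE_FAST u → u=-16. Stack: []
LOAD_CONST → push 21. Stack: [21]
STORE_FAST v → v=21. Stack: []
LOAD_FAST b → push 15. Stack: [15]
LOAD_CONST → push 7. Stack: [15, 7]
BINARY_OP // → 15 // 7 = 2. Stack: [2]
STORE_FAST u → u=2. Stack: []
LOAD_FAST_LOAD_FAST u,b → push 2,15. Stack: [2, 15]
BINARY_OP - → 2 - 15 = -13. Stack: [-13]
RETURN_VALUE → return -13.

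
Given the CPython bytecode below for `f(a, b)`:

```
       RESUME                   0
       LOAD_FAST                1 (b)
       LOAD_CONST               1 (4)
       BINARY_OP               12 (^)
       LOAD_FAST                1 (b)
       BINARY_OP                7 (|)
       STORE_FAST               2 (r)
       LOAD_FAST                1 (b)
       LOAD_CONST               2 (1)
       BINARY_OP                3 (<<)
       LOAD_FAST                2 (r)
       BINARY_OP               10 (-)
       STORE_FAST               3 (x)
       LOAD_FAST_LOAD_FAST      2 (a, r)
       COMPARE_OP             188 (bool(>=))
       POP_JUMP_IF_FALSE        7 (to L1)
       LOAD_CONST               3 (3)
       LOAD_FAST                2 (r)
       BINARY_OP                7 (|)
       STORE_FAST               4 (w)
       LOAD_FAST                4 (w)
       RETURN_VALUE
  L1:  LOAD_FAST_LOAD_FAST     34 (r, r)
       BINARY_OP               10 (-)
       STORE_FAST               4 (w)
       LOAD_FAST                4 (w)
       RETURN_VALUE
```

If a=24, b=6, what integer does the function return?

LOAD_FAST b → push 6. Stack: [6]
LOAD_CONST → push 4. Stack: [6, 4]
BINARY_OP ^ → 6 ^ 4 = 2. Stack: [2]
LOAD_FAST b → push 6. Stack: [2, 6]
BINARY_OP | → 2 | 6 = 6. Stack: [6]
STORE_FAST r → r=6. Stack: []
LOAD_FAST b → push 6. Stack: [6]
LOAD_CONST → push 1. Stack: [6, 1]
BINARY_OP << → 6 << 1 = 12. Stack: [12]
LOAD_FAST r → push 6. Stack: [12, 6]
BINARY_OP - → 12 - 6 = 6. Stack: [6]
STORE_FAST x → x=6. Stack: []
LOAD_FAST_LOAD_FAST a,r → push 24,6. Stack: [24, 6]
COMPARE_OP bool(>=) → 24 vs 6 = True. Stack: [True]
POP_JUMP_IF_FALSE → pop True; no jump. Stack: []
LOAD_CONST → push 3. Stack: [3]
LOAD_FAST r → push 6. Stack: [3, 6]
BINARY_OP | → 3 | 6 = 7. Stack: [7]
STORE_FAST w → w=7. Stack: []
LOAD_FAST w → push 7. Stack: [7]
RETURN_VALUE → return 7.

7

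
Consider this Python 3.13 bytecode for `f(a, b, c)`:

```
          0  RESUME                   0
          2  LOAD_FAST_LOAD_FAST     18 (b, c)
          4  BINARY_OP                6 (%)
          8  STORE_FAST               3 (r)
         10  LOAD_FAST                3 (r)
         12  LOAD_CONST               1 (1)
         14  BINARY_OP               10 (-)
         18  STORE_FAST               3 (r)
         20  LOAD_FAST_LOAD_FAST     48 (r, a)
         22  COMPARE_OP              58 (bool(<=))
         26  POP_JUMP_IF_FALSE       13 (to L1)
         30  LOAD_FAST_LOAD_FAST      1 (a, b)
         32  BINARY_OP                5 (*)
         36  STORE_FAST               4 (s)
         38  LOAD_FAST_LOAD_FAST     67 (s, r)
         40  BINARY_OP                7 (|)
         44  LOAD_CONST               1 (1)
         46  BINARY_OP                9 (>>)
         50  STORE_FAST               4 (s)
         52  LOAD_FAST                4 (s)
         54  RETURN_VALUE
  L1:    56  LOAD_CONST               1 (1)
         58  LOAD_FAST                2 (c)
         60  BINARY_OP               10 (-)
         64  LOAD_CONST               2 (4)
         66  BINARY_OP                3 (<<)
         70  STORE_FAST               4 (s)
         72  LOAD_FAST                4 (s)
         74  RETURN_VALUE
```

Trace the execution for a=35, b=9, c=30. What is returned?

LOAD_FAST_LOAD_FAST b,c → push 9,30. Stack: [9, 30]
BINARY_OP % → 9 % 30 = 9. Stack: [9]
STORE_FAST r → r=9. Stack: []
LOAD_FAST r → push 9. Stack: [9]
LOAD_CONST → push 1. Stack: [9, 1]
BINARY_OP - → 9 - 1 = 8. Stack: [8]
STORE_FAST r → r=8. Stack: []
LOAD_FAST_LOAD_FAST r,a → push 8,35. Stack: [8, 35]
COMPARE_OP bool(<=) → 8 vs 35 = True. Stack: [True]
POP_JUMP_IF_FALSE → pop True; no jump. Stack: []
LOAD_FAST_LOAD_FAST a,b → push 35,9. Stack: [35, 9]
BINARY_OP * → 35 * 9 = 315. Stack: [315]
STORE_FAST s → s=315. Stack: []
LOAD_FAST_LOAD_FAST s,r → push 315,8. Stack: [315, 8]
BINARY_OP | → 315 | 8 = 315. Stack: [315]
LOAD_CONST → push 1. Stack: [315, 1]
BINARY_OP >> → 315 >> 1 = 157. Stack: [157]
STORE_FAST s → s=157. Stack: []
LOAD_FAST s → push 157. Stack: [157]
RETURN_VALUE → return 157.

157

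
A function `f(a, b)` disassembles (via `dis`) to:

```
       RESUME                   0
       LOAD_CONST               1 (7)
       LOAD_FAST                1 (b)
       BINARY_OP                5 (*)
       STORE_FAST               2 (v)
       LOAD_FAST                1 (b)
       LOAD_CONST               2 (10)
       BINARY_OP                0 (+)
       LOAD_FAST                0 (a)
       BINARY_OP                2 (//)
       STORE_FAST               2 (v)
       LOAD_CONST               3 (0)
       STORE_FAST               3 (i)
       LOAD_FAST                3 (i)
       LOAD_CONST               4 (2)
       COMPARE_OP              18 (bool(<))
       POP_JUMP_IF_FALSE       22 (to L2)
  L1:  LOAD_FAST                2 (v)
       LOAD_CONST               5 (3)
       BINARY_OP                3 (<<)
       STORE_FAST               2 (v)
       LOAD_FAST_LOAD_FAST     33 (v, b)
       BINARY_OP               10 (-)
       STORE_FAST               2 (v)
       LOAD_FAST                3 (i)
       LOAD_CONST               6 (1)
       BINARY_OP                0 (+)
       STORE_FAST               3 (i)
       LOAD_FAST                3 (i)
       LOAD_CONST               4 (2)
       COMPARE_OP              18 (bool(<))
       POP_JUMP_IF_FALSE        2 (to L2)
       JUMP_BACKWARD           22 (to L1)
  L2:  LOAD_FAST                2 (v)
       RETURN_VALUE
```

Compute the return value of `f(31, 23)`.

-143

LOAD_CONST → push 7. Stack: [7]
LOAD_FAST b → push 23. Stack: [7, 23]
BINARY_OP * → 7 * 23 = 161. Stack: [161]
STORE_FAST v → v=161. Stack: []
LOAD_FAST b → push 23. Stack: [23]
LOAD_CONST → push 10. Stack: [23, 10]
BINARY_OP + → 23 + 10 = 33. Stack: [33]
LOAD_FAST a → push 31. Stack: [33, 31]
BINARY_OP // → 33 // 31 = 1. Stack: [1]
STORE_FAST v → v=1. Stack: []
LOAD_CONST → push 0. Stack: [0]
STORE_FAST i → i=0. Stack: []
LOAD_FAST i → push 0. Stack: [0]
LOAD_CONST → push 2. Stack: [0, 2]
COMPARE_OP bool(<) → 0 vs 2 = True. Stack: [True]
POP_JUMP_IF_FALSE → pop True; no jump. Stack: []
LOAD_FAST v → push 1. Stack: [1]
LOAD_CONST → push 3. Stack: [1, 3]
BINARY_OP << → 1 << 3 = 8. Stack: [8]
STORE_FAST v → v=8. Stack: []
LOAD_FAST_LOAD_FAST v,b → push 8,23. Stack: [8, 23]
BINARY_OP - → 8 - 23 = -15. Stack: [-15]
STORE_FAST v → v=-15. Stack: []
LOAD_FAST i → push 0. Stack: [0]
LOAD_CONST → push 1. Stack: [0, 1]
BINARY_OP + → 0 + 1 = 1. Stack: [1]
STORE_FAST i → i=1. Stack: []
LOAD_FAST i → push 1. Stack: [1]
LOAD_CONST → push 2. Stack: [1, 2]
COMPARE_OP bool(<) → 1 vs 2 = True. Stack: [True]
POP_JUMP_IF_FALSE → pop True; no jump. Stack: []
LOAD_FAST v → push -15. Stack: [-15]
LOAD_CONST → push 3. Stack: [-15, 3]
BINARY_OP << → -15 << 3 = -120. Stack: [-120]
STORE_FAST v → v=-120. Stack: []
LOAD_FAST_LOAD_FAST v,b → push -120,23. Stack: [-120, 23]
BINARY_OP - → -120 - 23 = -143. Stack: [-143]
STORE_FAST v → v=-143. Stack: []
LOAD_FAST i → push 1. Stack: [1]
LOAD_CONST → push 1. Stack: [1, 1]
BINARY_OP + → 1 + 1 = 2. Stack: [2]
STORE_FAST i → i=2. Stack: []
LOAD_FAST i → push 2. Stack: [2]
LOAD_CONST → push 2. Stack: [2, 2]
COMPARE_OP bool(<) → 2 vs 2 = False. Stack: [False]
POP_JUMP_IF_FALSE → pop False; jump. Stack: []
LOAD_FAST v → push -143. Stack: [-143]
RETURN_VALUE → return -143.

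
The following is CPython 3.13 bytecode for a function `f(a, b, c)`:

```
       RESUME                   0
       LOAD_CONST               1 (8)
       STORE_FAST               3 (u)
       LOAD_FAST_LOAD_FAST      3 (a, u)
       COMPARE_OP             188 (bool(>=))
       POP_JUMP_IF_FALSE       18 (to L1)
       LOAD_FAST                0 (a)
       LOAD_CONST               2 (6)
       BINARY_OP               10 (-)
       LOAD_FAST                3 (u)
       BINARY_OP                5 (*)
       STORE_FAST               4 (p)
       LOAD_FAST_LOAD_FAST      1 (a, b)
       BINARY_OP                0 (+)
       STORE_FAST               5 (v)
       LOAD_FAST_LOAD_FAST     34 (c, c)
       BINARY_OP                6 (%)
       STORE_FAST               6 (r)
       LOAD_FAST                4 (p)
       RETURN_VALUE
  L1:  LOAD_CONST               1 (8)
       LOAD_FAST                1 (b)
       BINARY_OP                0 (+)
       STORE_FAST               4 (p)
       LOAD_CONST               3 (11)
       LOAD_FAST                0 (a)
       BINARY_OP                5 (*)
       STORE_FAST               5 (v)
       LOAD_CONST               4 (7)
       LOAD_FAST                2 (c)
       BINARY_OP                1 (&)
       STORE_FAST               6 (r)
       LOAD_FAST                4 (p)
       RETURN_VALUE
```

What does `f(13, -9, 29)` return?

56

LOAD_CONST → push 8. Stack: [8]
STORE_FAST u → u=8. Stack: []
LOAD_FAST_LOAD_FAST a,u → push 13,8. Stack: [13, 8]
COMPARE_OP bool(>=) → 13 vs 8 = True. Stack: [True]
POP_JUMP_IF_FALSE → pop True; no jump. Stack: []
LOAD_FAST a → push 13. Stack: [13]
LOAD_CONST → push 6. Stack: [13, 6]
BINARY_OP - → 13 - 6 = 7. Stack: [7]
LOAD_FAST u → push 8. Stack: [7, 8]
BINARY_OP * → 7 * 8 = 56. Stack: [56]
STORE_FAST p → p=56. Stack: []
LOAD_FAST_LOAD_FAST a,b → push 13,-9. Stack: [13, -9]
BINARY_OP + → 13 + -9 = 4. Stack: [4]
STORE_FAST v → v=4. Stack: []
LOAD_FAST_LOAD_FAST c,c → push 29,29. Stack: [29, 29]
BINARY_OP % → 29 % 29 = 0. Stack: [0]
STORE_FAST r → r=0. Stack: []
LOAD_FAST p → push 56. Stack: [56]
RETURN_VALUE → return 56.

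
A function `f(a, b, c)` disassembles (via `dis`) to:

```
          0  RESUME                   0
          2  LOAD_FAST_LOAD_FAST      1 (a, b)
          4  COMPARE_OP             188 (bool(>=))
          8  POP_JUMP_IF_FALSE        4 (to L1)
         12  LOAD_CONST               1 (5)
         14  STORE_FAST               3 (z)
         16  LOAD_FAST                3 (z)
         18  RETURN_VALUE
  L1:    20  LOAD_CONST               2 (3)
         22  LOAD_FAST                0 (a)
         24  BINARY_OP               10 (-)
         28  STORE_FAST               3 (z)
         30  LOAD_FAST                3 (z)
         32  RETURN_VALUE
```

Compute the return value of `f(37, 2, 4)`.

5

LOAD_FAST_LOAD_FAST a,b → push 37,2. Stack: [37, 2]
COMPARE_OP bool(>=) → 37 vs 2 = True. Stack: [True]
POP_JUMP_IF_FALSE → pop True; no jump. Stack: []
LOAD_CONST → push 5. Stack: [5]
STORE_FAST z → z=5. Stack: []
LOAD_FAST z → push 5. Stack: [5]
RETURN_VALUE → return 5.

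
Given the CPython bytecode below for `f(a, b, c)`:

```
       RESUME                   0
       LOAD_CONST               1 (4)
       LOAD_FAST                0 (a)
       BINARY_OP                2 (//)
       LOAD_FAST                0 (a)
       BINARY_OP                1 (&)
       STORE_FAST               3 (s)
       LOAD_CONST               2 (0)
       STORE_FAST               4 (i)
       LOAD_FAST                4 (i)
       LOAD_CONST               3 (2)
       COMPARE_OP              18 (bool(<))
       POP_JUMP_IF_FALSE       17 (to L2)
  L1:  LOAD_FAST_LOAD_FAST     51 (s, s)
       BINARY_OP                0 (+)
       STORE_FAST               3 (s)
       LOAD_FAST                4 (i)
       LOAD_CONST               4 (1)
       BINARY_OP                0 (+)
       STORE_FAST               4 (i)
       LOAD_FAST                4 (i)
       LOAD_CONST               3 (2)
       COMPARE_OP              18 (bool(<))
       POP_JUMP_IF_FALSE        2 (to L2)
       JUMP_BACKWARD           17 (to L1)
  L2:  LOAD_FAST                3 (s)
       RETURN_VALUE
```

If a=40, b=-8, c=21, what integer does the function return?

0

LOAD_CONST → push 4. Stack: [4]
LOAD_FAST a → push 40. Stack: [4, 40]
BINARY_OP // → 4 // 40 = 0. Stack: [0]
LOAD_FAST a → push 40. Stack: [0, 40]
BINARY_OP & → 0 & 40 = 0. Stack: [0]
STORE_FAST s → s=0. Stack: []
LOAD_CONST → push 0. Stack: [0]
STORE_FAST i → i=0. Stack: []
LOAD_FAST i → push 0. Stack: [0]
LOAD_CONST → push 2. Stack: [0, 2]
COMPARE_OP bool(<) → 0 vs 2 = True. Stack: [True]
POP_JUMP_IF_FALSE → pop True; no jump. Stack: []
LOAD_FAST_LOAD_FAST s,s → push 0,0. Stack: [0, 0]
BINARY_OP + → 0 + 0 = 0. Stack: [0]
STORE_FAST s → s=0. Stack: []
LOAD_FAST i → push 0. Stack: [0]
LOAD_CONST → push 1. Stack: [0, 1]
BINARY_OP + → 0 + 1 = 1. Stack: [1]
STORE_FAST i → i=1. Stack: []
LOAD_FAST i → push 1. Stack: [1]
LOAD_CONST → push 2. Stack: [1, 2]
COMPARE_OP bool(<) → 1 vs 2 = True. Stack: [True]
POP_JUMP_IF_FALSE → pop True; no jump. Stack: []
LOAD_FAST_LOAD_FAST s,s → push 0,0. Stack: [0, 0]
BINARY_OP + → 0 + 0 = 0. Stack: [0]
STORE_FAST s → s=0. Stack: []
LOAD_FAST i → push 1. Stack: [1]
LOAD_CONST → push 1. Stack: [1, 1]
BINARY_OP + → 1 + 1 = 2. Stack: [2]
STORE_FAST i → i=2. Stack: []
LOAD_FAST i → push 2. Stack: [2]
LOAD_CONST → push 2. Stack: [2, 2]
COMPARE_OP bool(<) → 2 vs 2 = False. Stack: [False]
POP_JUMP_IF_FALSE → pop False; jump. Stack: []
LOAD_FAST s → push 0. Stack: [0]
RETURN_VALUE → return 0.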